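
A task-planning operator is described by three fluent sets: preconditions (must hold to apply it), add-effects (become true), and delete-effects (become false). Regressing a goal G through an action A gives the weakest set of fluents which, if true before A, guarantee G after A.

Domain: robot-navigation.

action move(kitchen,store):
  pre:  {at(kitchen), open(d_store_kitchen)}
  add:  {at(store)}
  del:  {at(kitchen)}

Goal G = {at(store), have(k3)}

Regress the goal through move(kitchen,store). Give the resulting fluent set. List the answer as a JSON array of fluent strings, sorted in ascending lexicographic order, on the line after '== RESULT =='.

Compute (G \ add) ∪ pre:
  G ∩ del = {}  (empty — regression defined)
  G \ add = {at(store), have(k3)} \ {at(store)} = {have(k3)}
  ∪ pre   = {have(k3)} ∪ {at(kitchen), open(d_store_kitchen)}
          = {at(kitchen), have(k3), open(d_store_kitchen)}

== RESULT ==
["at(kitchen)", "have(k3)", "open(d_store_kitchen)"]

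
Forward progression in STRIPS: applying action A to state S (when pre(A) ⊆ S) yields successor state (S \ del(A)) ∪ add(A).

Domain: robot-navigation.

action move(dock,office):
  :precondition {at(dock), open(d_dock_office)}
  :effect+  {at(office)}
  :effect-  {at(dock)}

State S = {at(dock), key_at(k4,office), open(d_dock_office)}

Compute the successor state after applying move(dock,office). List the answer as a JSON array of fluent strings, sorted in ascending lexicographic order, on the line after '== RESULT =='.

Progress:
  pre ⊆ S: {at(dock), open(d_dock_office)} ⊆ S  — applicable
  S \ del = {key_at(k4,office), open(d_dock_office)}
  ∪ add   = {at(office), key_at(k4,office), open(d_dock_office)}

== RESULT ==
["at(office)", "key_at(k4,office)", "open(d_dock_office)"]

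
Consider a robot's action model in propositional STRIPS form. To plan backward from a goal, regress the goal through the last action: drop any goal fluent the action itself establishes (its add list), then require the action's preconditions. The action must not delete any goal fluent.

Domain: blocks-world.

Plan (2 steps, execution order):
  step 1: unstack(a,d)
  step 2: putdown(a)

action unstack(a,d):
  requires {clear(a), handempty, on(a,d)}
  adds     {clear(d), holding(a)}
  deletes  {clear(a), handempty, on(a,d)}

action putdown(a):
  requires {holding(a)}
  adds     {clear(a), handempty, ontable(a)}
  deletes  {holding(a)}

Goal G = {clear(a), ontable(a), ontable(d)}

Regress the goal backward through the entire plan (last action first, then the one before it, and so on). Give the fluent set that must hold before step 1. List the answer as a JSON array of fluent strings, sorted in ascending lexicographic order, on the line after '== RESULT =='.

Work backward from the goal:
  through step 2 (putdown(a)): drop {clear(a), ontable(a)}, keep {ontable(d)}, require {holding(a)}
    → {holding(a), ontable(d)}
  through step 1 (unstack(a,d)): drop {holding(a)}, keep {ontable(d)}, require {clear(a), handempty, on(a,d)}
    → {clear(a), handempty, on(a,d), ontable(d)}

== RESULT ==
["clear(a)", "handempty", "on(a,d)", "ontable(d)"]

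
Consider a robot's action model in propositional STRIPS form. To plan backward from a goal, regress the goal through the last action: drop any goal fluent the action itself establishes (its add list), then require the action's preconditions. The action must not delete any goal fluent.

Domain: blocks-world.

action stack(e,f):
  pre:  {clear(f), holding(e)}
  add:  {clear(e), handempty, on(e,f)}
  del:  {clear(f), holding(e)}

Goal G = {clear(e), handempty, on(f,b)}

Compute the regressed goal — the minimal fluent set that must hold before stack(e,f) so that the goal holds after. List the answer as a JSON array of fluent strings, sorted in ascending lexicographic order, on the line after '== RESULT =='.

Regress:
  G ∩ del = {}  (empty — regression defined)
  G \ add = {clear(e), handempty, on(f,b)} \ {clear(e), handempty, on(e,f)} = {on(f,b)}
  ∪ pre   = {on(f,b)} ∪ {clear(f), holding(e)}
          = {clear(f), holding(e), on(f,b)}

== RESULT ==
["clear(f)", "holding(e)", "on(f,b)"]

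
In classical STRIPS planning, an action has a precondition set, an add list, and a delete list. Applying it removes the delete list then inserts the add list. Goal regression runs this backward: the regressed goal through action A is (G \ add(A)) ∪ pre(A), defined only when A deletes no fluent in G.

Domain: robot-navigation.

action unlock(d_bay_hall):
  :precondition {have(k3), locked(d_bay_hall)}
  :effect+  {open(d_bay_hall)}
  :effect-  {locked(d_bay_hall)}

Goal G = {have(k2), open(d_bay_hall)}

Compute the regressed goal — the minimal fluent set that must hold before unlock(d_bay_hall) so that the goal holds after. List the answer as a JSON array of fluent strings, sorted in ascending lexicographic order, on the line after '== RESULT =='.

Compute (G \ add) ∪ pre:
  G ∩ del = {}  (empty — regression defined)
  G \ add = {have(k2), open(d_bay_hall)} \ {open(d_bay_hall)} = {have(k2)}
  ∪ pre   = {have(k2)} ∪ {have(k3), locked(d_bay_hall)}
          = {have(k2), have(k3), locked(d_bay_hall)}

== RESULT ==
["have(k2)", "have(k3)", "locked(d_bay_hall)"]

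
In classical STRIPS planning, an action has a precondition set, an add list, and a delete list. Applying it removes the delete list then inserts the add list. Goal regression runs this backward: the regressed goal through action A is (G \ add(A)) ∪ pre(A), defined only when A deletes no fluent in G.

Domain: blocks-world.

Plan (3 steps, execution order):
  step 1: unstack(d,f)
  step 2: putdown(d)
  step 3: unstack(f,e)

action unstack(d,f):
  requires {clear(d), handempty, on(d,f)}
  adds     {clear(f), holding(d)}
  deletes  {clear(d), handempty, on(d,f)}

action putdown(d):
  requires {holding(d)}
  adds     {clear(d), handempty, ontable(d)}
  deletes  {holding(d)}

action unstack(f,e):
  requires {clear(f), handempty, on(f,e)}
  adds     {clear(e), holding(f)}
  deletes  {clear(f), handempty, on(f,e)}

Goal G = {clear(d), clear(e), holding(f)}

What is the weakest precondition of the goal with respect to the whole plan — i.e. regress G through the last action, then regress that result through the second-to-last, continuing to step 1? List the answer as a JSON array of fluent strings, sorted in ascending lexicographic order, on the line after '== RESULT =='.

Regress step by step:
  through step 3 (unstack(f,e)): drop {clear(e), holding(f)}, keep {clear(d)}, require {clear(f), handempty, on(f,e)}
    → {clear(d), clear(f), handempty, on(f,e)}
  through step 2 (putdown(d)): drop {clear(d), handempty}, keep {clear(f), on(f,e)}, require {holding(d)}
    → {clear(f), holding(d), on(f,e)}
  through step 1 (unstack(d,f)): drop {clear(f), holding(d)}, keep {on(f,e)}, require {clear(d), handempty, on(d,f)}
    → {clear(d), handempty, on(d,f), on(f,e)}

== RESULT ==
["clear(d)", "handempty", "on(d,f)", "on(f,e)"]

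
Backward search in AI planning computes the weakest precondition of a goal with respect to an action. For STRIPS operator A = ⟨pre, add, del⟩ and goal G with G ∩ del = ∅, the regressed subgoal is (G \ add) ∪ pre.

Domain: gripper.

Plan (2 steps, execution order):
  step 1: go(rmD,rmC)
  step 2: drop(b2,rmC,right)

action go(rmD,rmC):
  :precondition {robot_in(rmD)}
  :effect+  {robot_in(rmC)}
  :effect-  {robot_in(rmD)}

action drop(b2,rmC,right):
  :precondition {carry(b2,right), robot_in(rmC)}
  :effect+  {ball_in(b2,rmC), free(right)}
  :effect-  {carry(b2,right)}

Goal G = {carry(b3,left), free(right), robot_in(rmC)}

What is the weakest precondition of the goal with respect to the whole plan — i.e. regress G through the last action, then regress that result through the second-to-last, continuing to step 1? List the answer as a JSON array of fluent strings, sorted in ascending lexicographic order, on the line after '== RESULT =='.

Work backward from the goal:
  through step 2 (drop(b2,rmC,right)): drop {free(right)}, keep {carry(b3,left), robot_in(rmC)}, require {carry(b2,right), robot_in(rmC)}
    → {carry(b2,right), carry(b3,left), robot_in(rmC)}
  through step 1 (go(rmD,rmC)): drop {robot_in(rmC)}, keep {carry(b2,right), carry(b3,left)}, require {robot_in(rmD)}
    → {carry(b2,right), carry(b3,left), robot_in(rmD)}

== RESULT ==
["carry(b2,right)", "carry(b3,left)", "robot_in(rmD)"]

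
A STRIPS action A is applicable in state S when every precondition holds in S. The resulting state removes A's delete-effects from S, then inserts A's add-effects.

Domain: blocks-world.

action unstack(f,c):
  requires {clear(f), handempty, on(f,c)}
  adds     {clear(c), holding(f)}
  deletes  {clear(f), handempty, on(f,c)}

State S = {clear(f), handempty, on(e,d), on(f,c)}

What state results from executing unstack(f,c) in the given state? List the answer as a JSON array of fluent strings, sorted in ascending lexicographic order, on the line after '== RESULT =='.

Progress:
  pre ⊆ S: {clear(f), handempty, on(f,c)} ⊆ S  — applicable
  S \ del = {on(e,d)}
  ∪ add   = {clear(c), holding(f), on(e,d)}

== RESULT ==
["clear(c)", "holding(f)", "on(e,d)"]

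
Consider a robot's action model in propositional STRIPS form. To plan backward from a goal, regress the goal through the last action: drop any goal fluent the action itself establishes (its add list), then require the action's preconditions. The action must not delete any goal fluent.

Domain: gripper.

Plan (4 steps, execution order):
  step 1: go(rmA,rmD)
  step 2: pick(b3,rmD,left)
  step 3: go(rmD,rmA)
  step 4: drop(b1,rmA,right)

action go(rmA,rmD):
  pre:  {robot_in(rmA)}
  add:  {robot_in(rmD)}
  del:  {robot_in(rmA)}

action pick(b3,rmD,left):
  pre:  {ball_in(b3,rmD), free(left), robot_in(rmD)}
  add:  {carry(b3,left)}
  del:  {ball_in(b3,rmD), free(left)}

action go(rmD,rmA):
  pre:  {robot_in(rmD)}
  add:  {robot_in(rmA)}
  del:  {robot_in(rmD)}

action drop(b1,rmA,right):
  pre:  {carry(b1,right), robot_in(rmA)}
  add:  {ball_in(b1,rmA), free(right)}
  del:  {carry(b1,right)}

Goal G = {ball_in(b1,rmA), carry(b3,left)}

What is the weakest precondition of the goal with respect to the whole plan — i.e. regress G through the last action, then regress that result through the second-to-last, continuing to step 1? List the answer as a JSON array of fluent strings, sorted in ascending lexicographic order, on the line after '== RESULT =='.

Work backward from the goal:
  through step 4 (drop(b1,rmA,right)): drop {ball_in(b1,rmA)}, keep {carry(b3,left)}, require {carry(b1,right), robot_in(rmA)}
    → {carry(b1,right), carry(b3,left), robot_in(rmA)}
  through step 3 (go(rmD,rmA)): drop {robot_in(rmA)}, keep {carry(b1,right), carry(b3,left)}, require {robot_in(rmD)}
    → {carry(b1,right), carry(b3,left), robot_in(rmD)}
  through step 2 (pick(b3,rmD,left)): drop {carry(b3,left)}, keep {carry(b1,right), robot_in(rmD)}, require {ball_in(b3,rmD), free(left), robot_in(rmD)}
    → {ball_in(b3,rmD), carry(b1,right), free(left), robot_in(rmD)}
  through step 1 (go(rmA,rmD)): drop {robot_in(rmD)}, keep {ball_in(b3,rmD), carry(b1,right), free(left)}, require {robot_in(rmA)}
    → {ball_in(b3,rmD), carry(b1,right), free(left), robot_in(rmA)}

== RESULT ==
["ball_in(b3,rmD)", "carry(b1,right)", "free(left)", "robot_in(rmA)"]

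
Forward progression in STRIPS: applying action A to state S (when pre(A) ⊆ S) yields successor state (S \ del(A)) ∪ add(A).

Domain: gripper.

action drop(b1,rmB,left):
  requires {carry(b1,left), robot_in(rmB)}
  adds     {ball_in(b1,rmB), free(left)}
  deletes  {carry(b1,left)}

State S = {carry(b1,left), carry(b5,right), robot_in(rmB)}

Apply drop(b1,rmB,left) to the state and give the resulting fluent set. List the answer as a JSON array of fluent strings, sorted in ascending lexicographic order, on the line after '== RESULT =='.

Compute (S \ del) ∪ add:
  pre ⊆ S: {carry(b1,left), robot_in(rmB)} ⊆ S  — applicable
  S \ del = {carry(b5,right), robot_in(rmB)}
  ∪ add   = {ball_in(b1,rmB), carry(b5,right), free(left), robot_in(rmB)}

== RESULT ==
["ball_in(b1,rmB)", "carry(b5,right)", "free(left)", "robot_in(rmB)"]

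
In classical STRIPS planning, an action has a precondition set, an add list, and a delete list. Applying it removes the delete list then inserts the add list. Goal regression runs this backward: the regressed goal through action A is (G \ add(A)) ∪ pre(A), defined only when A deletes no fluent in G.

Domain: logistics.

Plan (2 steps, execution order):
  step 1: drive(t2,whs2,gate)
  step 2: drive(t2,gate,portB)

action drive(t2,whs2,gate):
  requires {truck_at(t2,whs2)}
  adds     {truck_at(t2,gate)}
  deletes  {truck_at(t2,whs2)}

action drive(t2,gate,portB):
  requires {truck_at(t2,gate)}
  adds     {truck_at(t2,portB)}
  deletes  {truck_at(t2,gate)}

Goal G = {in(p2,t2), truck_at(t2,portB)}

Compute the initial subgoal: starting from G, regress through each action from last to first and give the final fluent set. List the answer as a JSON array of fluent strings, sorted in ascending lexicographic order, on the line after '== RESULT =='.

Work backward from the goal:
  through step 2 (drive(t2,gate,portB)): drop {truck_at(t2,portB)}, keep {in(p2,t2)}, require {truck_at(t2,gate)}
    → {in(p2,t2), truck_at(t2,gate)}
  through step 1 (drive(t2,whs2,gate)): drop {truck_at(t2,gate)}, keep {in(p2,t2)}, require {truck_at(t2,whs2)}
    → {in(p2,t2), truck_at(t2,whs2)}

== RESULT ==
["in(p2,t2)", "truck_at(t2,whs2)"]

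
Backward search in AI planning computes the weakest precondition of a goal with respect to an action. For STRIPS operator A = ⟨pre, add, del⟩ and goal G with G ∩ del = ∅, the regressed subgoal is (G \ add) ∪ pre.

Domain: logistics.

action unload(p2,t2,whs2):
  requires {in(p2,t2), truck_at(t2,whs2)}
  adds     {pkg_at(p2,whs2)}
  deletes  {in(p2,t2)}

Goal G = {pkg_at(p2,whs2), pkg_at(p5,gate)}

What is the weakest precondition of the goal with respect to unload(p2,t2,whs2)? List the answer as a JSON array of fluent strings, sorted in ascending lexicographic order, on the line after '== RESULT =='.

Regress:
  G ∩ del = {}  (empty — regression defined)
  G \ add = {pkg_at(p2,whs2), pkg_at(p5,gate)} \ {pkg_at(p2,whs2)} = {pkg_at(p5,gate)}
  ∪ pre   = {pkg_at(p5,gate)} ∪ {in(p2,t2), truck_at(t2,whs2)}
          = {in(p2,t2), pkg_at(p5,gate), truck_at(t2,whs2)}

== RESULT ==
["in(p2,t2)", "pkg_at(p5,gate)", "truck_at(t2,whs2)"]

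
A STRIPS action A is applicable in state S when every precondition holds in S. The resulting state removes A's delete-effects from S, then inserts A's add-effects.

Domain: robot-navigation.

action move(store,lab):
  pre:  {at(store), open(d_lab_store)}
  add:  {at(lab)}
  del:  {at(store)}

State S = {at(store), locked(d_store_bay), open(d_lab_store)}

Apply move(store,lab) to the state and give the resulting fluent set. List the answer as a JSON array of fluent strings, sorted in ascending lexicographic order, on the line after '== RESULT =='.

Progress:
  pre ⊆ S: {at(store), open(d_lab_store)} ⊆ S  — applicable
  S \ del = {locked(d_store_bay), open(d_lab_store)}
  ∪ add   = {at(lab), locked(d_store_bay), open(d_lab_store)}

== RESULT ==
["at(lab)", "locked(d_store_bay)", "open(d_lab_store)"]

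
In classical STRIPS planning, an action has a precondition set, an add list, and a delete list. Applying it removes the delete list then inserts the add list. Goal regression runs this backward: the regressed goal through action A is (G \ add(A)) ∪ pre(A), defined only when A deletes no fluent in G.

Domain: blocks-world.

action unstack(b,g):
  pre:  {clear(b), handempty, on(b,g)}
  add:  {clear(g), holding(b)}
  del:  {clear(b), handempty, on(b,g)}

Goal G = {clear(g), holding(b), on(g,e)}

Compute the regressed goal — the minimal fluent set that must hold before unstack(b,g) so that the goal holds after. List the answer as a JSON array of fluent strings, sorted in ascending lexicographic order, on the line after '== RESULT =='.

Compute (G \ add) ∪ pre:
  G ∩ del = {}  (empty — regression defined)
  G \ add = {clear(g), holding(b), on(g,e)} \ {clear(g), holding(b)} = {on(g,e)}
  ∪ pre   = {on(g,e)} ∪ {clear(b), handempty, on(b,g)}
          = {clear(b), handempty, on(b,g), on(g,e)}

== RESULT ==
["clear(b)", "handempty", "on(b,g)", "on(g,e)"]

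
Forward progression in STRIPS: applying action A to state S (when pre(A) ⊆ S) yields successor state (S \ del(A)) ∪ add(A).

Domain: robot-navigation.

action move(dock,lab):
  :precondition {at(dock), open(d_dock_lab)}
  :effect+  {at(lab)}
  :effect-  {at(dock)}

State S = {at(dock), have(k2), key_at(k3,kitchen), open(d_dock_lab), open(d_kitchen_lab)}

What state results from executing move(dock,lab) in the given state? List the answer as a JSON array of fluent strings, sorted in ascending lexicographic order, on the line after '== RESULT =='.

Compute (S \ del) ∪ add:
  pre ⊆ S: {at(dock), open(d_dock_lab)} ⊆ S  — applicable
  S \ del = {have(k2), key_at(k3,kitchen), open(d_dock_lab), open(d_kitchen_lab)}
  ∪ add   = {at(lab), have(k2), key_at(k3,kitchen), open(d_dock_lab), open(d_kitchen_lab)}

== RESULT ==
["at(lab)", "have(k2)", "key_at(k3,kitchen)", "open(d_dock_lab)", "open(d_kitchen_lab)"]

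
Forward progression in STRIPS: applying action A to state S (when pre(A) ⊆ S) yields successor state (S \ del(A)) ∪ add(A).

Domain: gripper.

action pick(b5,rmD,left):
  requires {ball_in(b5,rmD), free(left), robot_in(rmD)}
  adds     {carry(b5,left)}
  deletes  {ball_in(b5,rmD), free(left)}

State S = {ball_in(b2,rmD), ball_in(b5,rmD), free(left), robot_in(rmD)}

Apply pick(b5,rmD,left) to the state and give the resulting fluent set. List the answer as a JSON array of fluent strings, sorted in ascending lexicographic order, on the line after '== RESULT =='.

Progress:
  pre ⊆ S: {ball_in(b5,rmD), free(left), robot_in(rmD)} ⊆ S  — applicable
  S \ del = {ball_in(b2,rmD), robot_in(rmD)}
  ∪ add   = {ball_in(b2,rmD), carry(b5,left), robot_in(rmD)}

== RESULT ==
["ball_in(b2,rmD)", "carry(b5,left)", "robot_in(rmD)"]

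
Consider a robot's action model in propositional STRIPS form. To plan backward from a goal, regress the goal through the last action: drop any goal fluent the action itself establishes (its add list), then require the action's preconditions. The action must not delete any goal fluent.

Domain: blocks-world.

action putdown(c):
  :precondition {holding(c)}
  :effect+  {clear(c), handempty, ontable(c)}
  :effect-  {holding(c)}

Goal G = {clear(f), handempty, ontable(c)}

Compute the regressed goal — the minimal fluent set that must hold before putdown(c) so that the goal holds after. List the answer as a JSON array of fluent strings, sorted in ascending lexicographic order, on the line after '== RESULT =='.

Regress:
  G ∩ del = {}  (empty — regression defined)
  G \ add = {clear(f), handempty, ontable(c)} \ {clear(c), handempty, ontable(c)} = {clear(f)}
  ∪ pre   = {clear(f)} ∪ {holding(c)}
          = {clear(f), holding(c)}

== RESULT ==
["clear(f)", "holding(c)"]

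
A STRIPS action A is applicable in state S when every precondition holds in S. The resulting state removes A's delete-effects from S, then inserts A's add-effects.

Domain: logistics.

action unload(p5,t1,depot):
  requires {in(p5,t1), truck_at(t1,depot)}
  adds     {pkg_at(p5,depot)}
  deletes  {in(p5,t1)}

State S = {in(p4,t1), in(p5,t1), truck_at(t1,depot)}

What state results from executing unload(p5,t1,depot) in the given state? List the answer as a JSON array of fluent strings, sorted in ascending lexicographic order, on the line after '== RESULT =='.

Progress:
  pre ⊆ S: {in(p5,t1), truck_at(t1,depot)} ⊆ S  — applicable
  S \ del = {in(p4,t1), truck_at(t1,depot)}
  ∪ add   = {in(p4,t1), pkg_at(p5,depot), truck_at(t1,depot)}

== RESULT ==
["in(p4,t1)", "pkg_at(p5,depot)", "truck_at(t1,depot)"]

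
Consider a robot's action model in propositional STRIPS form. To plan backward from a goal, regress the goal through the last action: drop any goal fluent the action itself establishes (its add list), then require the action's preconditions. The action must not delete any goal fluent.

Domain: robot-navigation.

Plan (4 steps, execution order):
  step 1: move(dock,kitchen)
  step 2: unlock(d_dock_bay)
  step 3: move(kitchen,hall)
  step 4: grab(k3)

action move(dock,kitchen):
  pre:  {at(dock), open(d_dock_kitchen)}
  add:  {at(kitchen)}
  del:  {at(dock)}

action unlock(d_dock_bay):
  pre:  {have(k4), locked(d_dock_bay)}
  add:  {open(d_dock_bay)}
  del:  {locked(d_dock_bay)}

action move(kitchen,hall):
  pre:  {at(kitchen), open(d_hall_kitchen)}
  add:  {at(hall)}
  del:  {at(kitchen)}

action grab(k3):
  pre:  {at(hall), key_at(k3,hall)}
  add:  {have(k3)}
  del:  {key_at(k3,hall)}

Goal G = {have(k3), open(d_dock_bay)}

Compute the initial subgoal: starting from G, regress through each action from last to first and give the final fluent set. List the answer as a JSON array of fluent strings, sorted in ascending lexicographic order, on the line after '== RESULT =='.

Work backward from the goal:
  through step 4 (grab(k3)): drop {have(k3)}, keep {open(d_dock_bay)}, require {at(hall), key_at(k3,hall)}
    → {at(hall), key_at(k3,hall), open(d_dock_bay)}
  through step 3 (move(kitchen,hall)): drop {at(hall)}, keep {key_at(k3,hall), open(d_dock_bay)}, require {at(kitchen), open(d_hall_kitchen)}
    → {at(kitchen), key_at(k3,hall), open(d_dock_bay), open(d_hall_kitchen)}
  through step 2 (unlock(d_dock_bay)): drop {open(d_dock_bay)}, keep {at(kitchen), key_at(k3,hall), open(d_hall_kitchen)}, require {have(k4), locked(d_dock_bay)}
    → {at(kitchen), have(k4), key_at(k3,hall), locked(d_dock_bay), open(d_hall_kitchen)}
  through step 1 (move(dock,kitchen)): drop {at(kitchen)}, keep {have(k4), key_at(k3,hall), locked(d_dock_bay), open(d_hall_kitchen)}, require {at(dock), open(d_dock_kitchen)}
    → {at(dock), have(k4), key_at(k3,hall), locked(d_dock_bay), open(d_dock_kitchen), open(d_hall_kitchen)}

== RESULT ==
["at(dock)", "have(k4)", "key_at(k3,hall)", "locked(d_dock_bay)", "open(d_dock_kitchen)", "open(d_hall_kitchen)"]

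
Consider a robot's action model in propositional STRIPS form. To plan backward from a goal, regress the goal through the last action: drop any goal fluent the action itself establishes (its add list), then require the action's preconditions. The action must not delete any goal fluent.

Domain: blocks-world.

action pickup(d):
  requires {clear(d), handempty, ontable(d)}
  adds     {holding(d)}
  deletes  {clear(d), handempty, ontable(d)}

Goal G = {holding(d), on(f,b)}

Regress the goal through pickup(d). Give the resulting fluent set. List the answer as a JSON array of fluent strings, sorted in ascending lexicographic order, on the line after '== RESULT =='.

Compute (G \ add) ∪ pre:
  G ∩ del = {}  (empty — regression defined)
  G \ add = {holding(d), on(f,b)} \ {holding(d)} = {on(f,b)}
  ∪ pre   = {on(f,b)} ∪ {clear(d), handempty, ontable(d)}
          = {clear(d), handempty, on(f,b), ontable(d)}

== RESULT ==
["clear(d)", "handempty", "on(f,b)", "ontable(d)"]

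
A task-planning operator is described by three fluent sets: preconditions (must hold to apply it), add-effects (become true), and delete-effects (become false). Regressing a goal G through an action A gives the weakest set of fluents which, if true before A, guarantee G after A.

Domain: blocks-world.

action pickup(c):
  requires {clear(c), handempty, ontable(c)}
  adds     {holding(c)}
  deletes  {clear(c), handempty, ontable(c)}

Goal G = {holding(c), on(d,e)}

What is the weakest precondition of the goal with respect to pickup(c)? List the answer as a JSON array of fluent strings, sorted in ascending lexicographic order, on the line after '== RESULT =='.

Regress:
  G ∩ del = {}  (empty — regression defined)
  G \ add = {holding(c), on(d,e)} \ {holding(c)} = {on(d,e)}
  ∪ pre   = {on(d,e)} ∪ {clear(c), handempty, ontable(c)}
          = {clear(c), handempty, on(d,e), ontable(c)}

== RESULT ==
["clear(c)", "handempty", "on(d,e)", "ontable(c)"]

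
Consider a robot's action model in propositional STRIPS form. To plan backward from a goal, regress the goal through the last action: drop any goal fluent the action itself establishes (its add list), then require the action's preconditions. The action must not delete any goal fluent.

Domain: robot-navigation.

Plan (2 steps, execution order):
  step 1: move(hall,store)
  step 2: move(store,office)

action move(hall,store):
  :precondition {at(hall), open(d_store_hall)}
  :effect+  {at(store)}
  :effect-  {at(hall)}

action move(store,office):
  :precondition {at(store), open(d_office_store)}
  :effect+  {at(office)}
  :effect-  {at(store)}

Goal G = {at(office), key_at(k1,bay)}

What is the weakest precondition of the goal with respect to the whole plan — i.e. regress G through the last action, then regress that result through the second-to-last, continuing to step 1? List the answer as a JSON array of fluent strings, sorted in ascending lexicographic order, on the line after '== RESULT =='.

Regress step by step:
  through step 2 (move(store,office)): drop {at(office)}, keep {key_at(k1,bay)}, require {at(store), open(d_office_store)}
    → {at(store), key_at(k1,bay), open(d_office_store)}
  through step 1 (move(hall,store)): drop {at(store)}, keep {key_at(k1,bay), open(d_office_store)}, require {at(hall), open(d_store_hall)}
    → {at(hall), key_at(k1,bay), open(d_office_store), open(d_store_hall)}

== RESULT ==
["at(hall)", "key_at(k1,bay)", "open(d_office_store)", "open(d_store_hall)"]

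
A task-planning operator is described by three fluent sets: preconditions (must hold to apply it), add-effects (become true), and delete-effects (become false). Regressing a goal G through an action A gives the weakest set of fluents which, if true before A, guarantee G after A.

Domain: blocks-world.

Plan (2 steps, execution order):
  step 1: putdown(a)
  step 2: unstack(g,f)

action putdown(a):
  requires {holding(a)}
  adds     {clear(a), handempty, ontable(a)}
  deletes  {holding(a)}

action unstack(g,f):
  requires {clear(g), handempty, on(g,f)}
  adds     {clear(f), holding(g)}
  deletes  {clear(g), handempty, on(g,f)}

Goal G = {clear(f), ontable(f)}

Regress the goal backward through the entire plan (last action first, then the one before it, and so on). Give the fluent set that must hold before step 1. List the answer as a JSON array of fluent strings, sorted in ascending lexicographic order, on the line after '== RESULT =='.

Work backward from the goal:
  through step 2 (unstack(g,f)): drop {clear(f)}, keep {ontable(f)}, require {clear(g), handempty, on(g,f)}
    → {clear(g), handempty, on(g,f), ontable(f)}
  through step 1 (putdown(a)): drop {handempty}, keep {clear(g), on(g,f), ontable(f)}, require {holding(a)}
    → {clear(g), holding(a), on(g,f), ontable(f)}

== RESULT ==
["clear(g)", "holding(a)", "on(g,f)", "ontable(f)"]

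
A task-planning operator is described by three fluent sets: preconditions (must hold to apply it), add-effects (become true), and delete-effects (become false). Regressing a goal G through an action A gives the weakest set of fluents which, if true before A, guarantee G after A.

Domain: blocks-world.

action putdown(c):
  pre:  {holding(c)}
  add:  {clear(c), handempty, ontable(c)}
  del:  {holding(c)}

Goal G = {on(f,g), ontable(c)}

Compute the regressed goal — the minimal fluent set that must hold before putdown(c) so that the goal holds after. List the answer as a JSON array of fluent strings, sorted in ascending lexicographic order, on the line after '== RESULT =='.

Compute (G \ add) ∪ pre:
  G ∩ del = {}  (empty — regression defined)
  G \ add = {on(f,g), ontable(c)} \ {clear(c), handempty, ontable(c)} = {on(f,g)}
  ∪ pre   = {on(f,g)} ∪ {holding(c)}
          = {holding(c), on(f,g)}

== RESULT ==
["holding(c)", "on(f,g)"]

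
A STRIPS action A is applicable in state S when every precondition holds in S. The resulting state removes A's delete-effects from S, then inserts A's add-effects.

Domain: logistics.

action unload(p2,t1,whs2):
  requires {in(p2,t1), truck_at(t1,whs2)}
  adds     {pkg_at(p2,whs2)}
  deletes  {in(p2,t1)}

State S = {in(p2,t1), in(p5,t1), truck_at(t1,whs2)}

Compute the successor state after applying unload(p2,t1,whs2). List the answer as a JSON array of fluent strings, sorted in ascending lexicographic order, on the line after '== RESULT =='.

Compute (S \ del) ∪ add:
  pre ⊆ S: {in(p2,t1), truck_at(t1,whs2)} ⊆ S  — applicable
  S \ del = {in(p5,t1), truck_at(t1,whs2)}
  ∪ add   = {in(p5,t1), pkg_at(p2,whs2), truck_at(t1,whs2)}

== RESULT ==
["in(p5,t1)", "pkg_at(p2,whs2)", "truck_at(t1,whs2)"]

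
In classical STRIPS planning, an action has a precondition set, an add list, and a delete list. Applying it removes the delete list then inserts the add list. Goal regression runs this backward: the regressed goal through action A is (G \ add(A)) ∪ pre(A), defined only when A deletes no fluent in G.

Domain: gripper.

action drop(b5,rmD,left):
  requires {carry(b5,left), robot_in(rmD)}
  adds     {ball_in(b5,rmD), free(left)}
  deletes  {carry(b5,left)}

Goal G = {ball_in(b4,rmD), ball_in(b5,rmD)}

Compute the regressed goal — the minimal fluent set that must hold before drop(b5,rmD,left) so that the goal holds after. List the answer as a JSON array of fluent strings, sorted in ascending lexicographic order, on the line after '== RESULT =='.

Regress:
  G ∩ del = {}  (empty — regression defined)
  G \ add = {ball_in(b4,rmD), ball_in(b5,rmD)} \ {ball_in(b5,rmD), free(left)} = {ball_in(b4,rmD)}
  ∪ pre   = {ball_in(b4,rmD)} ∪ {carry(b5,left), robot_in(rmD)}
          = {ball_in(b4,rmD), carry(b5,left), robot_in(rmD)}

== RESULT ==
["ball_in(b4,rmD)", "carry(b5,left)", "robot_in(rmD)"]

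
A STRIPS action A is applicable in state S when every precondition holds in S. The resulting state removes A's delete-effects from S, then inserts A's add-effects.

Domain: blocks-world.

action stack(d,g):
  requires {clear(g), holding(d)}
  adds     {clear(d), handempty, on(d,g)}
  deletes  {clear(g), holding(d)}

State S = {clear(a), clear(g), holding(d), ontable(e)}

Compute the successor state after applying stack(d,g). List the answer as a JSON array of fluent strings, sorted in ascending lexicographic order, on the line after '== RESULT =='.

Compute (S \ del) ∪ add:
  pre ⊆ S: {clear(g), holding(d)} ⊆ S  — applicable
  S \ del = {clear(a), ontable(e)}
  ∪ add   = {clear(a), clear(d), handempty, on(d,g), ontable(e)}

== RESULT ==
["clear(a)", "clear(d)", "handempty", "on(d,g)", "ontable(e)"]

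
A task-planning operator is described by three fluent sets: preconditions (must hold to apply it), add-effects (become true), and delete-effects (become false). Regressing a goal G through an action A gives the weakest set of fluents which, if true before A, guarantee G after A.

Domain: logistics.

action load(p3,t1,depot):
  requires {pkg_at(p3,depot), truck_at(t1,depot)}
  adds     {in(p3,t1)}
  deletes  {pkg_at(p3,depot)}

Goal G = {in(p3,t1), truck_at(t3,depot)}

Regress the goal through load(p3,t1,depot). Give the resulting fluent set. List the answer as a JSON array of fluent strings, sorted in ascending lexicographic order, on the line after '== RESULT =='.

Compute (G \ add) ∪ pre:
  G ∩ del = {}  (empty — regression defined)
  G \ add = {in(p3,t1), truck_at(t3,depot)} \ {in(p3,t1)} = {truck_at(t3,depot)}
  ∪ pre   = {truck_at(t3,depot)} ∪ {pkg_at(p3,depot), truck_at(t1,depot)}
          = {pkg_at(p3,depot), truck_at(t1,depot), truck_at(t3,depot)}

== RESULT ==
["pkg_at(p3,depot)", "truck_at(t1,depot)", "truck_at(t3,depot)"]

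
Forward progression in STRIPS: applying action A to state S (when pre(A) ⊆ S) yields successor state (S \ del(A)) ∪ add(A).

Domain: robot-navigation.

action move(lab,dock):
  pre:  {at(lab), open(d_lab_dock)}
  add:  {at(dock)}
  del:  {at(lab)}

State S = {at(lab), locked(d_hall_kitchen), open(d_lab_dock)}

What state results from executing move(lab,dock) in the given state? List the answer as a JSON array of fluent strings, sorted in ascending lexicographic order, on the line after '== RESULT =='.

Compute (S \ del) ∪ add:
  pre ⊆ S: {at(lab), open(d_lab_dock)} ⊆ S  — applicable
  S \ del = {locked(d_hall_kitchen), open(d_lab_dock)}
  ∪ add   = {at(dock), locked(d_hall_kitchen), open(d_lab_dock)}

== RESULT ==
["at(dock)", "locked(d_hall_kitchen)", "open(d_lab_dock)"]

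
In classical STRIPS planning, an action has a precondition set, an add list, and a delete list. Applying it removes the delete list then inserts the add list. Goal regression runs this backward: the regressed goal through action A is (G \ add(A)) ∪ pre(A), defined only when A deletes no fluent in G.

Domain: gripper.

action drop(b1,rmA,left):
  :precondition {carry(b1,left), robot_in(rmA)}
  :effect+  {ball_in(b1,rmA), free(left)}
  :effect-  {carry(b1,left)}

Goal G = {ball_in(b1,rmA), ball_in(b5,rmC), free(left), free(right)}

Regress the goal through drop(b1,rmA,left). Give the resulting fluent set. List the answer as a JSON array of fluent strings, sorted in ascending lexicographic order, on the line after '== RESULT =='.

Compute (G \ add) ∪ pre:
  G ∩ del = {}  (empty — regression defined)
  G \ add = {ball_in(b1,rmA), ball_in(b5,rmC), free(left), free(right)} \ {ball_in(b1,rmA), free(left)} = {ball_in(b5,rmC), free(right)}
  ∪ pre   = {ball_in(b5,rmC), free(right)} ∪ {carry(b1,left), robot_in(rmA)}
          = {ball_in(b5,rmC), carry(b1,left), free(right), robot_in(rmA)}

== RESULT ==
["ball_in(b5,rmC)", "carry(b1,left)", "free(right)", "robot_in(rmA)"]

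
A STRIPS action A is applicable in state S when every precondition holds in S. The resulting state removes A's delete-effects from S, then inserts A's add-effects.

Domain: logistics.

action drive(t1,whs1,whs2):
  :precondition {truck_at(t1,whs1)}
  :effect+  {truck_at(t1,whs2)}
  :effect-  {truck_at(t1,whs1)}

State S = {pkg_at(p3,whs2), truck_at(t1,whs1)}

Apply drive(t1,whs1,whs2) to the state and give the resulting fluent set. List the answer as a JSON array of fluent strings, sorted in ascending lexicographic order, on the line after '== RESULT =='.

Compute (S \ del) ∪ add:
  pre ⊆ S: {truck_at(t1,whs1)} ⊆ S  — applicable
  S \ del = {pkg_at(p3,whs2)}
  ∪ add   = {pkg_at(p3,whs2), truck_at(t1,whs2)}

== RESULT ==
["pkg_at(p3,whs2)", "truck_at(t1,whs2)"]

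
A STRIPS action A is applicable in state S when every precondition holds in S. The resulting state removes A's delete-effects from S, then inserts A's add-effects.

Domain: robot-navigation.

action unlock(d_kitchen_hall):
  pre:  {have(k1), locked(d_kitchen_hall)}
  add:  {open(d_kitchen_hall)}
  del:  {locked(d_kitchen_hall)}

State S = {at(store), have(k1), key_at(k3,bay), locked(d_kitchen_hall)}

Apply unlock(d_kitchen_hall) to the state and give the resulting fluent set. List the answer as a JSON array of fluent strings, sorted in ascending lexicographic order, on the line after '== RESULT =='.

Progress:
  pre ⊆ S: {have(k1), locked(d_kitchen_hall)} ⊆ S  — applicable
  S \ del = {at(store), have(k1), key_at(k3,bay)}
  ∪ add   = {at(store), have(k1), key_at(k3,bay), open(d_kitchen_hall)}

== RESULT ==
["at(store)", "have(k1)", "key_at(k3,bay)", "open(d_kitchen_hall)"]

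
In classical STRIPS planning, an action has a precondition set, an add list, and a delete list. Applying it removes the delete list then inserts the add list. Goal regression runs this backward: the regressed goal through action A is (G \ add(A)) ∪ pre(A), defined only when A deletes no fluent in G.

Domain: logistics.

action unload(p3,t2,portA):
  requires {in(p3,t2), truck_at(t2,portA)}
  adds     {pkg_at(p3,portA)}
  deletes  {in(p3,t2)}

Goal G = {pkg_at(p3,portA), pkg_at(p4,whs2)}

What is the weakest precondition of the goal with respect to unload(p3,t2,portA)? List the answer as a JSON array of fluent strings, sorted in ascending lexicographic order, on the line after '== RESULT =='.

Regress:
  G ∩ del = {}  (empty — regression defined)
  G \ add = {pkg_at(p3,portA), pkg_at(p4,whs2)} \ {pkg_at(p3,portA)} = {pkg_at(p4,whs2)}
  ∪ pre   = {pkg_at(p4,whs2)} ∪ {in(p3,t2), truck_at(t2,portA)}
          = {in(p3,t2), pkg_at(p4,whs2), truck_at(t2,portA)}

== RESULT ==
["in(p3,t2)", "pkg_at(p4,whs2)", "truck_at(t2,portA)"]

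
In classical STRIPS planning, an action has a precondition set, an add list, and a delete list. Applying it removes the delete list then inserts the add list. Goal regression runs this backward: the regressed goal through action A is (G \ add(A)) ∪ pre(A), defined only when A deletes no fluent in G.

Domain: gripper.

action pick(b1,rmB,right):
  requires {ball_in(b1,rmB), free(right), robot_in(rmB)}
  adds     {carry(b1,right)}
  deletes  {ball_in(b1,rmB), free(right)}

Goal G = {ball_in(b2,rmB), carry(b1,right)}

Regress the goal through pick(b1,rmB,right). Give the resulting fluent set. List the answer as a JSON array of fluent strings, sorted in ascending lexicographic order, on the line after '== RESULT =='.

Compute (G \ add) ∪ pre:
  G ∩ del = {}  (empty — regression defined)
  G \ add = {ball_in(b2,rmB), carry(b1,right)} \ {carry(b1,right)} = {ball_in(b2,rmB)}
  ∪ pre   = {ball_in(b2,rmB)} ∪ {ball_in(b1,rmB), free(right), robot_in(rmB)}
          = {ball_in(b1,rmB), ball_in(b2,rmB), free(right), robot_in(rmB)}

== RESULT ==
["ball_in(b1,rmB)", "ball_in(b2,rmB)", "free(right)", "robot_in(rmB)"]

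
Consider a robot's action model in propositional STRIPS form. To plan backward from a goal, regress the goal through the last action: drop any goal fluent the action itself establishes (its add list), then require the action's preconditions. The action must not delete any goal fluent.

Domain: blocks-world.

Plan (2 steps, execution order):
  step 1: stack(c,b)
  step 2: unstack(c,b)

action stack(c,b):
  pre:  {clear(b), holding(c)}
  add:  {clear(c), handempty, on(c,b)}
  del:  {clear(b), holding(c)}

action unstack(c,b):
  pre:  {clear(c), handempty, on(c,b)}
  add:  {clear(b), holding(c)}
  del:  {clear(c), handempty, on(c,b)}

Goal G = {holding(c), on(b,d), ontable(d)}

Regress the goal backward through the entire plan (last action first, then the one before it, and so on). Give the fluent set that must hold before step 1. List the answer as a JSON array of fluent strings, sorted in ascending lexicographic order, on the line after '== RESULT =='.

Work backward from the goal:
  through step 2 (unstack(c,b)): drop {holding(c)}, keep {on(b,d), ontable(d)}, require {clear(c), handempty, on(c,b)}
    → {clear(c), handempty, on(b,d), on(c,b), ontable(d)}
  through step 1 (stack(c,b)): drop {clear(c), handempty, on(c,b)}, keep {on(b,d), ontable(d)}, require {clear(b), holding(c)}
    → {clear(b), holding(c), on(b,d), ontable(d)}

== RESULT ==
["clear(b)", "holding(c)", "on(b,d)", "ontable(d)"]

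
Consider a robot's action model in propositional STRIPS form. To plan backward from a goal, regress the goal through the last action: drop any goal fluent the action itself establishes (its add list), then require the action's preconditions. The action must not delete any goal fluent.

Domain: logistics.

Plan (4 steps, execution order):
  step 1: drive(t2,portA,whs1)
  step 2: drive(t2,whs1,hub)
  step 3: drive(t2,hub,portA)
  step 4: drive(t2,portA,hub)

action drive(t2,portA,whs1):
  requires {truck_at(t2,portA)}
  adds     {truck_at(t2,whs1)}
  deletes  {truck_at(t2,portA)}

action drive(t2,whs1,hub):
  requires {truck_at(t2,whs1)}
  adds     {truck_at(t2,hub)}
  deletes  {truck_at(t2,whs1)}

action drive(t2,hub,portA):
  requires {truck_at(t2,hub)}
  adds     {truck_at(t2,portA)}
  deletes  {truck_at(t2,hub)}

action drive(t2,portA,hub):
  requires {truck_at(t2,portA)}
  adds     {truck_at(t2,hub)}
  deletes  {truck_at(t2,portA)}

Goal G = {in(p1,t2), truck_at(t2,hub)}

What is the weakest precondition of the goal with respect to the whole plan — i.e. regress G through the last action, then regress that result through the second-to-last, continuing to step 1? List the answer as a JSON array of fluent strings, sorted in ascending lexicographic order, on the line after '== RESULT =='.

Work backward from the goal:
  through step 4 (drive(t2,portA,hub)): drop {truck_at(t2,hub)}, keep {in(p1,t2)}, require {truck_at(t2,portA)}
    → {in(p1,t2), truck_at(t2,portA)}
  through step 3 (drive(t2,hub,portA)): drop {truck_at(t2,portA)}, keep {in(p1,t2)}, require {truck_at(t2,hub)}
    → {in(p1,t2), truck_at(t2,hub)}
  through step 2 (drive(t2,whs1,hub)): drop {truck_at(t2,hub)}, keep {in(p1,t2)}, require {truck_at(t2,whs1)}
    → {in(p1,t2), truck_at(t2,whs1)}
  through step 1 (drive(t2,portA,whs1)): drop {truck_at(t2,whs1)}, keep {in(p1,t2)}, require {truck_at(t2,portA)}
    → {in(p1,t2), truck_at(t2,portA)}

== RESULT ==
["in(p1,t2)", "truck_at(t2,portA)"]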